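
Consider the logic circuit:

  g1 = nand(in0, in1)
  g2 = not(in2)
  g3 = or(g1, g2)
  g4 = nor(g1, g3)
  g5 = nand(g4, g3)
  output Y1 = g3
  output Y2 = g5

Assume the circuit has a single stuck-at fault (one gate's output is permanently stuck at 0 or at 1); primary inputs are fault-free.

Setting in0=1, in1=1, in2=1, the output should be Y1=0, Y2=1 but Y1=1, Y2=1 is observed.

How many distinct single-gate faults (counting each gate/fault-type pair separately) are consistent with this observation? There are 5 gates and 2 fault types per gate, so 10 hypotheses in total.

Fault-free: g1=0, g2=0, g3=0, g4=1, g5=1 → Y1=0, Y2=1. Observed Y1=1, Y2=1.
  g1 stuck-at-0: output Y1=0, Y2=1 ✗
  g1 stuck-at-1: output Y1=1, Y2=1 ✓
  g2 stuck-at-0: output Y1=0, Y2=1 ✗
  g2 stuck-at-1: output Y1=1, Y2=1 ✓
  g3 stuck-at-0: output Y1=0, Y2=1 ✗
  g3 stuck-at-1: output Y1=1, Y2=1 ✓
  g4 stuck-at-0: output Y1=0, Y2=1 ✗
  g4 stuck-at-1: output Y1=0, Y2=1 ✗
  g5 stuck-at-0: output Y1=0, Y2=0 ✗
  g5 stuck-at-1: output Y1=0, Y2=1 ✗
Consistent faults: {g1 stuck-at-1, g2 stuck-at-1, g3 stuck-at-1} — 3 in all.

3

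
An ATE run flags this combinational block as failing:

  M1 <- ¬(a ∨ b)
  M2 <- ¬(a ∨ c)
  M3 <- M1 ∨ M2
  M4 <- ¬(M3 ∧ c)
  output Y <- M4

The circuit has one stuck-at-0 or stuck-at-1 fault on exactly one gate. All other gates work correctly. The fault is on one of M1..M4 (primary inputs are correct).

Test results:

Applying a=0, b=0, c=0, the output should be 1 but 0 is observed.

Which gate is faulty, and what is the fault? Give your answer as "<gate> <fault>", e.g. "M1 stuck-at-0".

Fault-free values for test 1 (a=0, b=0, c=0): M1=1, M2=1, M3=1, M4=1, giving Y=1. Observed 0.
Test 1: faults giving observed 0 are {M4 stuck-at-0}.
Only M4 stuck-at-0 is consistent with every test.

M4 stuck-at-0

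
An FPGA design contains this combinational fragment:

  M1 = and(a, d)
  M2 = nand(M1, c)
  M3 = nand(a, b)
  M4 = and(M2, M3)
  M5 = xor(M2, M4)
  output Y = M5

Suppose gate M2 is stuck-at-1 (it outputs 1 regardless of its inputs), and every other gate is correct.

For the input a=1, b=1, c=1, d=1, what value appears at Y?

1

Propagate with M2 forced: M1=1, M2=1 [stuck-at-1], M3=0, M4=0, M5=1.
So Y = 1. (Without the fault it would be 0.)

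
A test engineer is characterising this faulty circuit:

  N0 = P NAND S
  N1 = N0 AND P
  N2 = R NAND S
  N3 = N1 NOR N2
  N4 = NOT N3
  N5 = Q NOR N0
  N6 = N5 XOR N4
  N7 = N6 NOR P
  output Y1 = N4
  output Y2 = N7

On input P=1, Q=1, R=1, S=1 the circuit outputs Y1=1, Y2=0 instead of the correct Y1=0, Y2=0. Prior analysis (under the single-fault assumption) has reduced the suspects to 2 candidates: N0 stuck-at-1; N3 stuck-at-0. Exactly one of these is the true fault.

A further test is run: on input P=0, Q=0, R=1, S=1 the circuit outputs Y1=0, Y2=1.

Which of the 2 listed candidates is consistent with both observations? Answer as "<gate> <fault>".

Evaluate each candidate on input P=0, Q=0, R=1, S=1:
  N0 stuck-at-1: N0=1 [stuck-at-1], N1=0, N2=0, N3=1, N4=0, N5=0, N6=0, N7=1 → Y1=0, Y2=1 — matches
  N3 stuck-at-0: N0=1, N1=0, N2=0, N3=0 [stuck-at-0], N4=1, N5=0, N6=1, N7=0 → Y1=1, Y2=0 — eliminated
Only N0 stuck-at-1 reproduces the observed Y1=0, Y2=1.

N0 stuck-at-1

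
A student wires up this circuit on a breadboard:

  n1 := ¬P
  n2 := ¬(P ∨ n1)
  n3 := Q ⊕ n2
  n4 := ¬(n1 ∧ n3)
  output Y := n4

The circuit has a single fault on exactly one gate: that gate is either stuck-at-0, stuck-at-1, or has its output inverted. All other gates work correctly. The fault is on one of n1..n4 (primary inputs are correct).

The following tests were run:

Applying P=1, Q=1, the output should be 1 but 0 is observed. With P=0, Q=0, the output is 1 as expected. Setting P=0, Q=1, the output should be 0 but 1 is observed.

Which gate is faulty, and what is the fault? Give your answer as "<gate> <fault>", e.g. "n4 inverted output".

Fault-free values for test 1 (P=1, Q=1): n1=0, n2=0, n3=1, n4=1, giving Y=1. Observed 0.
Test 1: faults giving observed 0 are {n1 stuck-at-1, n1 inverted output, n4 stuck-at-0, n4 inverted output}.
Test 2 (P=0, Q=0): fault-free n1=1, n2=0, n3=0, n4=1 → 1; observed 1. Eliminates n4 stuck-at-0, n4 inverted output.
Test 3 (P=0, Q=1): fault-free n1=1, n2=0, n3=1, n4=0 → 0; observed 1. Eliminates n1 stuck-at-1.
Only n1 inverted output is consistent with every test.

n1 inverted output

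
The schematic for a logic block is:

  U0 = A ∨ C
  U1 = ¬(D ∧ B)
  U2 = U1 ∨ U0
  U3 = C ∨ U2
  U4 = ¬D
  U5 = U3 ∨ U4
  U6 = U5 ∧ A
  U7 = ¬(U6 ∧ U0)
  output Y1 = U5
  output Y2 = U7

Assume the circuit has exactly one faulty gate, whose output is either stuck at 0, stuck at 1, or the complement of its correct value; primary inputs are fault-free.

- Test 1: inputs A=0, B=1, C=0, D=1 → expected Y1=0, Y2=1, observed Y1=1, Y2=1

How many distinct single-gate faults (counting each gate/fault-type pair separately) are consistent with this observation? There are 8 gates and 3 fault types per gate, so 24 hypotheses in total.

12

Fault-free: U0=0, U1=0, U2=0, U3=0, U4=0, U5=0, U6=0, U7=1 → Y1=0, Y2=1. Observed Y1=1, Y2=1.
  U0: stuck-at-1, inverted output ✓; others ✗
  U1: stuck-at-1, inverted output ✓; others ✗
  U2: stuck-at-1, inverted output ✓; others ✗
  U3: stuck-at-1, inverted output ✓; others ✗
  U4: stuck-at-1, inverted output ✓; others ✗
  U5: stuck-at-1, inverted output ✓; others ✗
  U6: none of the 3 fault types match ✗
  U7: none of the 3 fault types match ✗
Consistent faults: {U0 stuck-at-1, U0 inverted output, U1 stuck-at-1, U1 inverted output, U2 stuck-at-1, U2 inverted output, U3 stuck-at-1, U3 inverted output, U4 stuck-at-1, U4 inverted output, U5 stuck-at-1, U5 inverted output} — 12 in all.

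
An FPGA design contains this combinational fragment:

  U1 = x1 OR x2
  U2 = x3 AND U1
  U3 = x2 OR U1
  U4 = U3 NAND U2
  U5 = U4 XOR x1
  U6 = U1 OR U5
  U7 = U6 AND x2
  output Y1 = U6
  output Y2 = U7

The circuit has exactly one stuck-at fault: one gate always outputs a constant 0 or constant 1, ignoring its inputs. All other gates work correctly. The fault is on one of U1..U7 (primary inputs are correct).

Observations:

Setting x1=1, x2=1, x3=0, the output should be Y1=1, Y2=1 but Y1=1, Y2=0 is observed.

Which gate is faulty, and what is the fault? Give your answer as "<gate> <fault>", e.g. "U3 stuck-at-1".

Fault-free values for test 1 (x1=1, x2=1, x3=0): U1=1, U2=0, U3=1, U4=1, U5=0, U6=1, U7=1, giving Y1=1, Y2=1. Observed Y1=1, Y2=0.
Test 1: faults giving observed Y1=1, Y2=0 are {U7 stuck-at-0}.
Only U7 stuck-at-0 is consistent with every test.

U7 stuck-at-0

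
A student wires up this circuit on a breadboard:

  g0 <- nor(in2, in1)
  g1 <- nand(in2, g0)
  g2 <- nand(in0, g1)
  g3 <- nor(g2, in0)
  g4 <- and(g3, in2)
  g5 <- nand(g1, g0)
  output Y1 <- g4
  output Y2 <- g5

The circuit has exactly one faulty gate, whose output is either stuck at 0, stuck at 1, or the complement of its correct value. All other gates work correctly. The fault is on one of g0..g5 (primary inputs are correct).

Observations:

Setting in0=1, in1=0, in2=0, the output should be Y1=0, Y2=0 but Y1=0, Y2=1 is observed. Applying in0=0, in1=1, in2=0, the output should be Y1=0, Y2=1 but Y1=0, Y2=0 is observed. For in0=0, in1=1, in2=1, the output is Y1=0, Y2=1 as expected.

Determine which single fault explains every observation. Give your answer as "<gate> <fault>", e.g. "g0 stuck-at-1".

g0 inverted output

Fault-free values for test 1 (in0=1, in1=0, in2=0): g0=1, g1=1, g2=0, g3=0, g4=0, g5=0, giving Y1=0, Y2=0. Observed Y1=0, Y2=1.
Test 1: faults giving observed Y1=0, Y2=1 are {g0 stuck-at-0, g0 inverted output, g1 stuck-at-0, g1 inverted output, g5 stuck-at-1, g5 inverted output}.
Test 2 (in0=0, in1=1, in2=0): fault-free g0=0, g1=1, g2=1, g3=0, g4=0, g5=1 → Y1=0, Y2=1; observed Y1=0, Y2=0. Eliminates g0 stuck-at-0, g1 stuck-at-0, g1 inverted output, g5 stuck-at-1.
Test 3 (in0=0, in1=1, in2=1): fault-free g0=0, g1=1, g2=1, g3=0, g4=0, g5=1 → Y1=0, Y2=1; observed Y1=0, Y2=1. Eliminates g5 inverted output.
Only g0 inverted output is consistent with every test.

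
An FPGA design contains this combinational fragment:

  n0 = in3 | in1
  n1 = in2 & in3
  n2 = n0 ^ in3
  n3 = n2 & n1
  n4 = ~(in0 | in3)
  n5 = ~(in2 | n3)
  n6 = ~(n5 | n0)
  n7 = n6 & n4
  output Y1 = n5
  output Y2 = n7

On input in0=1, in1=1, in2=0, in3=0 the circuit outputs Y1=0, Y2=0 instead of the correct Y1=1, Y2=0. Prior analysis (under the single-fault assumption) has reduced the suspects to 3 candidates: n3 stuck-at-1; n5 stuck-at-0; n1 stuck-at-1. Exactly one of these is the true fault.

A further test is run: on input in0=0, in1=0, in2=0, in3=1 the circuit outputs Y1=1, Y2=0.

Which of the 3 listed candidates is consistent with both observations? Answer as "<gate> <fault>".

Evaluate each candidate on input in0=0, in1=0, in2=0, in3=1:
  n3 stuck-at-1: n0=1, n1=0, n2=0, n3=1 [stuck-at-1], n4=0, n5=0, n6=0, n7=0 → Y1=0, Y2=0 — eliminated
  n5 stuck-at-0: n0=1, n1=0, n2=0, n3=0, n4=0, n5=0 [stuck-at-0], n6=0, n7=0 → Y1=0, Y2=0 — eliminated
  n1 stuck-at-1: n0=1, n1=1 [stuck-at-1], n2=0, n3=0, n4=0, n5=1, n6=0, n7=0 → Y1=1, Y2=0 — matches
Only n1 stuck-at-1 reproduces the observed Y1=1, Y2=0.

n1 stuck-at-1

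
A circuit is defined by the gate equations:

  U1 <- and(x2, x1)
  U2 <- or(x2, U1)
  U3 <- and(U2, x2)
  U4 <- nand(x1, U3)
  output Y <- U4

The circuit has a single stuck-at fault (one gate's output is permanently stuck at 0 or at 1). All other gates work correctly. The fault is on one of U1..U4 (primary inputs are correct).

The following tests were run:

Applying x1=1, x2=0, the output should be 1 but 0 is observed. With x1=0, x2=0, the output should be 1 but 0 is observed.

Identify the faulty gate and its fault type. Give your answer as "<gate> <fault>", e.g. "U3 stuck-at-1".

Fault-free values for test 1 (x1=1, x2=0): U1=0, U2=0, U3=0, U4=1, giving Y=1. Observed 0.
Test 1: faults giving observed 0 are {U3 stuck-at-1, U4 stuck-at-0}.
Test 2 (x1=0, x2=0): fault-free U1=0, U2=0, U3=0, U4=1 → 1; observed 0. Eliminates U3 stuck-at-1.
Only U4 stuck-at-0 is consistent with every test.

U4 stuck-at-0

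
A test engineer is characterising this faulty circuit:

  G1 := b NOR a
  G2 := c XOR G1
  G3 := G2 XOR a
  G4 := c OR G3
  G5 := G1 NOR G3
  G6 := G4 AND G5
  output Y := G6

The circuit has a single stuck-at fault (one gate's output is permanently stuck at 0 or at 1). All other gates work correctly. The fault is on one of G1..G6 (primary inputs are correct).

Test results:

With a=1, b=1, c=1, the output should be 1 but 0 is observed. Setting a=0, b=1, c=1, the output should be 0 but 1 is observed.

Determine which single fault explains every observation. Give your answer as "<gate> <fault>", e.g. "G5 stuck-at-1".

Fault-free values for test 1 (a=1, b=1, c=1): G1=0, G2=1, G3=0, G4=1, G5=1, G6=1, giving Y=1. Observed 0.
Test 1: faults giving observed 0 are {G1 stuck-at-1, G2 stuck-at-0, G3 stuck-at-1, G4 stuck-at-0, G5 stuck-at-0, G6 stuck-at-0}.
Test 2 (a=0, b=1, c=1): fault-free G1=0, G2=1, G3=1, G4=1, G5=0, G6=0 → 0; observed 1. Eliminates G1 stuck-at-1, G3 stuck-at-1, G4 stuck-at-0, G5 stuck-at-0, G6 stuck-at-0.
Only G2 stuck-at-0 is consistent with every test.

G2 stuck-at-0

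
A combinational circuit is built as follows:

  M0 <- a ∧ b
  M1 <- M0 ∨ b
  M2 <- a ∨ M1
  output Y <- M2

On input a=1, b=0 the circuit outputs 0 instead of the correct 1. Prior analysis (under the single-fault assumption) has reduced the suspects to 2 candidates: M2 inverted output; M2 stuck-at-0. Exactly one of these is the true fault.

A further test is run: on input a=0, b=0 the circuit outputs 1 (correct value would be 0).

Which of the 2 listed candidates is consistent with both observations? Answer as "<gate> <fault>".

Evaluate each candidate on input a=0, b=0:
  M2 inverted output: M0=0, M1=0, M2=1 [inverted output] → 1 — matches
  M2 stuck-at-0: M0=0, M1=0, M2=0 [stuck-at-0] → 0 — eliminated
Only M2 inverted output reproduces the observed 1.

M2 inverted output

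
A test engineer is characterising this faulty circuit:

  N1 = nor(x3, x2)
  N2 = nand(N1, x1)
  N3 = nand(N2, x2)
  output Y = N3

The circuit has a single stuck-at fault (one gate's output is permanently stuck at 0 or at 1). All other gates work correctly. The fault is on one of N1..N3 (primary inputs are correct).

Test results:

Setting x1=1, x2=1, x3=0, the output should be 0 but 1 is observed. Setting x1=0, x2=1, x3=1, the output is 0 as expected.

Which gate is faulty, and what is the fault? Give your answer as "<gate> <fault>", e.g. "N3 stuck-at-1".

N1 stuck-at-1

Fault-free values for test 1 (x1=1, x2=1, x3=0): N1=0, N2=1, N3=0, giving Y=0. Observed 1.
Test 1: faults giving observed 1 are {N1 stuck-at-1, N2 stuck-at-0, N3 stuck-at-1}.
Test 2 (x1=0, x2=1, x3=1): fault-free N1=0, N2=1, N3=0 → 0; observed 0. Eliminates N2 stuck-at-0, N3 stuck-at-1.
Only N1 stuck-at-1 is consistent with every test.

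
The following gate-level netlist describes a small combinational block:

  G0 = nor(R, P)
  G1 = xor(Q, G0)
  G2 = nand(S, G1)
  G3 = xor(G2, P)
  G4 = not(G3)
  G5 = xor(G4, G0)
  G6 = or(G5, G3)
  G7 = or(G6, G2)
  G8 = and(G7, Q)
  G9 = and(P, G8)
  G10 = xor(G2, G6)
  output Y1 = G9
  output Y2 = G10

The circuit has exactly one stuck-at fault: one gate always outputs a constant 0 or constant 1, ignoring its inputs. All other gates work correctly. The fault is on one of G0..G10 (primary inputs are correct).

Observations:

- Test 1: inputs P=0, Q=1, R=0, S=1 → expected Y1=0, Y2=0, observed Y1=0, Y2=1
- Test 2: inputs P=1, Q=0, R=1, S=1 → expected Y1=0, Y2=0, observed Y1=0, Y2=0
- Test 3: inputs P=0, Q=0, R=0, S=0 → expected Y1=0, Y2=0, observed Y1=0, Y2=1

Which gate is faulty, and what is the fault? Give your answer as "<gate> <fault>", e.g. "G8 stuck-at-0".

Fault-free values for test 1 (P=0, Q=1, R=0, S=1): G0=1, G1=0, G2=1, G3=1, G4=0, G5=1, G6=1, G7=1, G8=1, G9=0, G10=0, giving Y1=0, Y2=0. Observed Y1=0, Y2=1.
Test 1: faults giving observed Y1=0, Y2=1 are {G0 stuck-at-0, G3 stuck-at-0, G6 stuck-at-0, G10 stuck-at-1}.
Test 2 (P=1, Q=0, R=1, S=1): fault-free G0=0, G1=0, G2=1, G3=0, G4=1, G5=1, G6=1, G7=1, G8=0, G9=0, G10=0 → Y1=0, Y2=0; observed Y1=0, Y2=0. Eliminates G6 stuck-at-0, G10 stuck-at-1.
Test 3 (P=0, Q=0, R=0, S=0): fault-free G0=1, G1=1, G2=1, G3=1, G4=0, G5=1, G6=1, G7=1, G8=0, G9=0, G10=0 → Y1=0, Y2=0; observed Y1=0, Y2=1. Eliminates G0 stuck-at-0.
Only G3 stuck-at-0 is consistent with every test.

G3 stuck-at-0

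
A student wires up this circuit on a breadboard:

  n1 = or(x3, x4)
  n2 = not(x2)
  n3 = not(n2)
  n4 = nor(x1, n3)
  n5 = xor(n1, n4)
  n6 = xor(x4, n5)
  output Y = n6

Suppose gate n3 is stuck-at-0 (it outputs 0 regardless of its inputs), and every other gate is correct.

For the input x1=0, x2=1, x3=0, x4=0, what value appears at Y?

1

Propagate with n3 forced: n1=0, n2=0, n3=0 [stuck-at-0], n4=1, n5=1, n6=1.
So Y = 1. (Without the fault it would be 0.)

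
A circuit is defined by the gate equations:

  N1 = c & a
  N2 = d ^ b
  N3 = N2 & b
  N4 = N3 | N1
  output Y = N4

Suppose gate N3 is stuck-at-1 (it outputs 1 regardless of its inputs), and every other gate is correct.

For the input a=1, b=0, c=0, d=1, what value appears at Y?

1

Propagate with N3 forced: N1=0, N2=1, N3=1 [stuck-at-1], N4=1.
So Y = 1. (Without the fault it would be 0.)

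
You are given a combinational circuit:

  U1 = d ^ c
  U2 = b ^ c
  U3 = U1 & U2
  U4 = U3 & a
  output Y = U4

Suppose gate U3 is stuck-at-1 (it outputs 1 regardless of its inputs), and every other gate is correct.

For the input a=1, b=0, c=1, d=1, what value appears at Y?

1

Propagate with U3 forced: U1=0, U2=1, U3=1 [stuck-at-1], U4=1.
So Y = 1. (Without the fault it would be 0.)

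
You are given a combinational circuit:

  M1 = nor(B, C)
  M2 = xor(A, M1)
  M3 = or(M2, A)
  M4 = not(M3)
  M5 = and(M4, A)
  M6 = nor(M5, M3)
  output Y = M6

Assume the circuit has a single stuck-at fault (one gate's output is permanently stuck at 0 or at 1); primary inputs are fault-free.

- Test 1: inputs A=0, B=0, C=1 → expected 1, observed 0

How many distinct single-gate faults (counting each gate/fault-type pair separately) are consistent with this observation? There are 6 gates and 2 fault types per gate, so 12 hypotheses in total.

5

Fault-free: M1=0, M2=0, M3=0, M4=1, M5=0, M6=1 → 1. Observed 0.
  M1 stuck-at-0: output 1 ✗
  M1 stuck-at-1: output 0 ✓
  M2 stuck-at-0: output 1 ✗
  M2 stuck-at-1: output 0 ✓
  M3 stuck-at-0: output 1 ✗
  M3 stuck-at-1: output 0 ✓
  M4 stuck-at-0: output 1 ✗
  M4 stuck-at-1: output 1 ✗
  M5 stuck-at-0: output 1 ✗
  M5 stuck-at-1: output 0 ✓
  M6 stuck-at-0: output 0 ✓
  M6 stuck-at-1: output 1 ✗
Consistent faults: {M1 stuck-at-1, M2 stuck-at-1, M3 stuck-at-1, M5 stuck-at-1, M6 stuck-at-0} — 5 in all.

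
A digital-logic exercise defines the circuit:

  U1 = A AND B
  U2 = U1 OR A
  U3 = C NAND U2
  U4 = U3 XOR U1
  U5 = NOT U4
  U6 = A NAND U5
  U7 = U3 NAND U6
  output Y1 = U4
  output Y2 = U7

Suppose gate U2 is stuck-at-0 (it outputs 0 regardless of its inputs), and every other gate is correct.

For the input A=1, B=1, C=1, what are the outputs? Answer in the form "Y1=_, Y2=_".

Propagate with U2 forced: U1=1, U2=0 [stuck-at-0], U3=1, U4=0, U5=1, U6=0, U7=1.
So the outputs are Y1=0, Y2=1. (Without the fault they would be Y1=1, Y2=1.)

Y1=0, Y2=1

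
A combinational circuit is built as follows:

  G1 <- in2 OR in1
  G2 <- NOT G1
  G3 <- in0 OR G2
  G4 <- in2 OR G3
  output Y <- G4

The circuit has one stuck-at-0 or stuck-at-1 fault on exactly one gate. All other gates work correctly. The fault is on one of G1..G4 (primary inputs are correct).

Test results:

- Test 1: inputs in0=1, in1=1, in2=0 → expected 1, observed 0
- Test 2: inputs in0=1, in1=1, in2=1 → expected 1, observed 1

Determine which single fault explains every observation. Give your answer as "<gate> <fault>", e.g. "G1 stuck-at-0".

G3 stuck-at-0

Fault-free values for test 1 (in0=1, in1=1, in2=0): G1=1, G2=0, G3=1, G4=1, giving Y=1. Observed 0.
Test 1: faults giving observed 0 are {G3 stuck-at-0, G4 stuck-at-0}.
Test 2 (in0=1, in1=1, in2=1): fault-free G1=1, G2=0, G3=1, G4=1 → 1; observed 1. Eliminates G4 stuck-at-0.
Only G3 stuck-at-0 is consistent with every test.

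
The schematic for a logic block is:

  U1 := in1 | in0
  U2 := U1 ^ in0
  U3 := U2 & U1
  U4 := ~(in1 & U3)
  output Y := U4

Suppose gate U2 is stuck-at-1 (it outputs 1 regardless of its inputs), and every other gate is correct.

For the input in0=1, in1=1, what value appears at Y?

Propagate with U2 forced: U1=1, U2=1 [stuck-at-1], U3=1, U4=0.
So Y = 0. (Without the fault it would be 1.)

0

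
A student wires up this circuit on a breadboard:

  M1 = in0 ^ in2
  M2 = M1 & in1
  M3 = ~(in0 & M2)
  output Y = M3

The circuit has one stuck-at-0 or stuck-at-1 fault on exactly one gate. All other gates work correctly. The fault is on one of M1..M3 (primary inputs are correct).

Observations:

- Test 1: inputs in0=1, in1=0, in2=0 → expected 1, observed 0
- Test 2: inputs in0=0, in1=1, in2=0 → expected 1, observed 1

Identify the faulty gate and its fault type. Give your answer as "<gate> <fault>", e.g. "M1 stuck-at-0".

M2 stuck-at-1

Fault-free values for test 1 (in0=1, in1=0, in2=0): M1=1, M2=0, M3=1, giving Y=1. Observed 0.
Test 1: faults giving observed 0 are {M2 stuck-at-1, M3 stuck-at-0}.
Test 2 (in0=0, in1=1, in2=0): fault-free M1=0, M2=0, M3=1 → 1; observed 1. Eliminates M3 stuck-at-0.
Only M2 stuck-at-1 is consistent with every test.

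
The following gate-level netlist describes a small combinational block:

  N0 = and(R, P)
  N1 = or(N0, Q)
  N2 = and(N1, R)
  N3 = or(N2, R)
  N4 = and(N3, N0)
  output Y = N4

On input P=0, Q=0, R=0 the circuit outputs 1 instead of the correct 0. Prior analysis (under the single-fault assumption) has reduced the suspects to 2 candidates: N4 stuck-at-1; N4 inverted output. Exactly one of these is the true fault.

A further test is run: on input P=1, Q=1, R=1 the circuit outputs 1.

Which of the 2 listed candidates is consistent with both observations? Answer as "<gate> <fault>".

Evaluate each candidate on input P=1, Q=1, R=1:
  N4 stuck-at-1: N0=1, N1=1, N2=1, N3=1, N4=1 [stuck-at-1] → 1 — matches
  N4 inverted output: N0=1, N1=1, N2=1, N3=1, N4=0 [inverted output] → 0 — eliminated
Only N4 stuck-at-1 reproduces the observed 1.

N4 stuck-at-1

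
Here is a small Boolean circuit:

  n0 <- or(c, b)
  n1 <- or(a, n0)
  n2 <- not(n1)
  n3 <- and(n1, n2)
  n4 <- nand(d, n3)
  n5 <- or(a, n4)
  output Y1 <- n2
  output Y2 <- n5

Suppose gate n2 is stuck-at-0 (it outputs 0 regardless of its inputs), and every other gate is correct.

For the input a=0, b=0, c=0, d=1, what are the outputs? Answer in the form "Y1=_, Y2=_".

Propagate with n2 forced: n0=0, n1=0, n2=0 [stuck-at-0], n3=0, n4=1, n5=1.
So the outputs are Y1=0, Y2=1. (Without the fault they would be Y1=1, Y2=1.)

Y1=0, Y2=1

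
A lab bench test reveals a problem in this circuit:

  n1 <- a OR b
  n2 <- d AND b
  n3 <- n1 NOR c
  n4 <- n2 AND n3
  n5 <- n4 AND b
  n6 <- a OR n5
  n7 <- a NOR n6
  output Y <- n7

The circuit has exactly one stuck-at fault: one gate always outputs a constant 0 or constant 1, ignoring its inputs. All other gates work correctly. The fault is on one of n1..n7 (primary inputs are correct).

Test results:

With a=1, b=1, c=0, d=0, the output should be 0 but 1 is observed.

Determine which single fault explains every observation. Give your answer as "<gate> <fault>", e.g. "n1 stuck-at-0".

n7 stuck-at-1

Fault-free values for test 1 (a=1, b=1, c=0, d=0): n1=1, n2=0, n3=0, n4=0, n5=0, n6=1, n7=0, giving Y=0. Observed 1.
Test 1: faults giving observed 1 are {n7 stuck-at-1}.
Only n7 stuck-at-1 is consistent with every test.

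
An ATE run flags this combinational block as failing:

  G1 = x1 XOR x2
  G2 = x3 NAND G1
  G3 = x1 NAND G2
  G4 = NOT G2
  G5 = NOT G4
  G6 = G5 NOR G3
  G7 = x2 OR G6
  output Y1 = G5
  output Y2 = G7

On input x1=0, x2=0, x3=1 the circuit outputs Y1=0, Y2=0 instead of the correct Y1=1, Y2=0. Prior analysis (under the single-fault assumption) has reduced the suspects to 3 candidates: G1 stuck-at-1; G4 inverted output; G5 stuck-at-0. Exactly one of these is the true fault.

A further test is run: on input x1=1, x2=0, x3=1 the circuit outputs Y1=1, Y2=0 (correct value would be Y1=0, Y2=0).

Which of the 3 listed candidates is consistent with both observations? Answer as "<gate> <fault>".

G4 inverted output

Evaluate each candidate on input x1=1, x2=0, x3=1:
  G1 stuck-at-1: G1=1 [stuck-at-1], G2=0, G3=1, G4=1, G5=0, G6=0, G7=0 → Y1=0, Y2=0 — eliminated
  G4 inverted output: G1=1, G2=0, G3=1, G4=0 [inverted output], G5=1, G6=0, G7=0 → Y1=1, Y2=0 — matches
  G5 stuck-at-0: G1=1, G2=0, G3=1, G4=1, G5=0 [stuck-at-0], G6=0, G7=0 → Y1=0, Y2=0 — eliminated
Only G4 inverted output reproduces the observed Y1=1, Y2=0.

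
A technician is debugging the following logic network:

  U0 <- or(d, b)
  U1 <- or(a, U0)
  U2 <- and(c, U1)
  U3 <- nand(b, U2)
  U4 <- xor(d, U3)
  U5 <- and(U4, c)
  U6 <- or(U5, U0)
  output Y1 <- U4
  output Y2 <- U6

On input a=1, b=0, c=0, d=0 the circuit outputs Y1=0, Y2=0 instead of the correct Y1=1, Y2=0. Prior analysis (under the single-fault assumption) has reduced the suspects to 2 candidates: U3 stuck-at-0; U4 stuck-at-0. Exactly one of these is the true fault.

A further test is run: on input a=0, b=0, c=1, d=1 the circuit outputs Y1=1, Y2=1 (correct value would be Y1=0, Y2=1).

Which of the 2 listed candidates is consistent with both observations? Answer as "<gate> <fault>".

U3 stuck-at-0

Evaluate each candidate on input a=0, b=0, c=1, d=1:
  U3 stuck-at-0: U0=1, U1=1, U2=1, U3=0 [stuck-at-0], U4=1, U5=1, U6=1 → Y1=1, Y2=1 — matches
  U4 stuck-at-0: U0=1, U1=1, U2=1, U3=1, U4=0 [stuck-at-0], U5=0, U6=1 → Y1=0, Y2=1 — eliminated
Only U3 stuck-at-0 reproduces the observed Y1=1, Y2=1.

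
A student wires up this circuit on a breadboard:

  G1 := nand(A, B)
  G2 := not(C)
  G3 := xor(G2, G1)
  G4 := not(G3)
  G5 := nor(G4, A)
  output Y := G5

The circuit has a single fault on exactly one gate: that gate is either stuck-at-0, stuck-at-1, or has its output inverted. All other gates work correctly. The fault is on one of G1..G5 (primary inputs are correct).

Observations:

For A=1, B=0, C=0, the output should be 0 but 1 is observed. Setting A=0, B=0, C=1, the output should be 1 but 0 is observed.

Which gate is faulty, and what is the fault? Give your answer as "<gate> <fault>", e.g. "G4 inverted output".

G5 inverted output

Fault-free values for test 1 (A=1, B=0, C=0): G1=1, G2=1, G3=0, G4=1, G5=0, giving Y=0. Observed 1.
Test 1: faults giving observed 1 are {G5 stuck-at-1, G5 inverted output}.
Test 2 (A=0, B=0, C=1): fault-free G1=1, G2=0, G3=1, G4=0, G5=1 → 1; observed 0. Eliminates G5 stuck-at-1.
Only G5 inverted output is consistent with every test.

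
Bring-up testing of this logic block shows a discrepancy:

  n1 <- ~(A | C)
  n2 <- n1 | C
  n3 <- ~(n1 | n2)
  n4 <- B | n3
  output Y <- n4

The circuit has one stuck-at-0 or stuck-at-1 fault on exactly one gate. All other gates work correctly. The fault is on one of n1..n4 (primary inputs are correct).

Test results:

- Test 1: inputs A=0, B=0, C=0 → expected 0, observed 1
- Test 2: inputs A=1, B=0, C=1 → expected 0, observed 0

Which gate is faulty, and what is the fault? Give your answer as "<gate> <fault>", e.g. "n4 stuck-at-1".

Fault-free values for test 1 (A=0, B=0, C=0): n1=1, n2=1, n3=0, n4=0, giving Y=0. Observed 1.
Test 1: faults giving observed 1 are {n1 stuck-at-0, n3 stuck-at-1, n4 stuck-at-1}.
Test 2 (A=1, B=0, C=1): fault-free n1=0, n2=1, n3=0, n4=0 → 0; observed 0. Eliminates n3 stuck-at-1, n4 stuck-at-1.
Only n1 stuck-at-0 is consistent with every test.

n1 stuck-at-0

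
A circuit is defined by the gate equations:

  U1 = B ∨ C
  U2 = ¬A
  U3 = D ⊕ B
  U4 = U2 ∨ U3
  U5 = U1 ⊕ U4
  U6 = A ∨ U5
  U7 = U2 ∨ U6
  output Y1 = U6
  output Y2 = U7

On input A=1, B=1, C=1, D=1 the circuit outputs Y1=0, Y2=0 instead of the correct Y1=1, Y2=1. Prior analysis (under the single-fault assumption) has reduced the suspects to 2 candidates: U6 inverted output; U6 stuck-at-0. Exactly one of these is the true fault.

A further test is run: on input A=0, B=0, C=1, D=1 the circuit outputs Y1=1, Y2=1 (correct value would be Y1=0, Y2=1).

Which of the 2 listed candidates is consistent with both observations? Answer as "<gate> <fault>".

U6 inverted output

Evaluate each candidate on input A=0, B=0, C=1, D=1:
  U6 inverted output: U1=1, U2=1, U3=1, U4=1, U5=0, U6=1 [inverted output], U7=1 → Y1=1, Y2=1 — matches
  U6 stuck-at-0: U1=1, U2=1, U3=1, U4=1, U5=0, U6=0 [stuck-at-0], U7=1 → Y1=0, Y2=1 — eliminated
Only U6 inverted output reproduces the observed Y1=1, Y2=1.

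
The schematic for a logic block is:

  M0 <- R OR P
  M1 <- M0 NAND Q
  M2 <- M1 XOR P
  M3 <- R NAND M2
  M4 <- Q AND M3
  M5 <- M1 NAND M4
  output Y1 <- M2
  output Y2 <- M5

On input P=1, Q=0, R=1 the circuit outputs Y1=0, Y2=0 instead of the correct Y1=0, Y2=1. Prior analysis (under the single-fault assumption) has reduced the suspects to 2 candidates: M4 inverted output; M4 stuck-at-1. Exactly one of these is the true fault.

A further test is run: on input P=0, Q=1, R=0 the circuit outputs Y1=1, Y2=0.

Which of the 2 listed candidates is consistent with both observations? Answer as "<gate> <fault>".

M4 stuck-at-1

Evaluate each candidate on input P=0, Q=1, R=0:
  M4 inverted output: M0=0, M1=1, M2=1, M3=1, M4=0 [inverted output], M5=1 → Y1=1, Y2=1 — eliminated
  M4 stuck-at-1: M0=0, M1=1, M2=1, M3=1, M4=1 [stuck-at-1], M5=0 → Y1=1, Y2=0 — matches
Only M4 stuck-at-1 reproduces the observed Y1=1, Y2=0.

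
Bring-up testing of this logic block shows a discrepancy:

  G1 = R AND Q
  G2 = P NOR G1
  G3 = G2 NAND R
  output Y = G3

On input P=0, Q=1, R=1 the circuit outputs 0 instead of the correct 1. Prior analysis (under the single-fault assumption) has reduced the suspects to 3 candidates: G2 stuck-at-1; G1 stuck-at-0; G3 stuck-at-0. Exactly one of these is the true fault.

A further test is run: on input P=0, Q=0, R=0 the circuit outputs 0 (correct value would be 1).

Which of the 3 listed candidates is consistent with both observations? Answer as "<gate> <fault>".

G3 stuck-at-0

Evaluate each candidate on input P=0, Q=0, R=0:
  G2 stuck-at-1: G1=0, G2=1 [stuck-at-1], G3=1 → 1 — eliminated
  G1 stuck-at-0: G1=0 [stuck-at-0], G2=1, G3=1 → 1 — eliminated
  G3 stuck-at-0: G1=0, G2=1, G3=0 [stuck-at-0] → 0 — matches
Only G3 stuck-at-0 reproduces the observed 0.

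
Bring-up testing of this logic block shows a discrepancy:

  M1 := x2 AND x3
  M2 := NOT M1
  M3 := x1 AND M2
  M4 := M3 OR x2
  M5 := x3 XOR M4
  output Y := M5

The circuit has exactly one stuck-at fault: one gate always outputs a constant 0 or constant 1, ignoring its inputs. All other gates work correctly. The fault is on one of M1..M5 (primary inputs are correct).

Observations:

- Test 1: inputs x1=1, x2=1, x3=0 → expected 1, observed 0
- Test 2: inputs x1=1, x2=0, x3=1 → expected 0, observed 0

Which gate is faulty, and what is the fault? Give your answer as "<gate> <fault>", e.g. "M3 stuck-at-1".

M5 stuck-at-0

Fault-free values for test 1 (x1=1, x2=1, x3=0): M1=0, M2=1, M3=1, M4=1, M5=1, giving Y=1. Observed 0.
Test 1: faults giving observed 0 are {M4 stuck-at-0, M5 stuck-at-0}.
Test 2 (x1=1, x2=0, x3=1): fault-free M1=0, M2=1, M3=1, M4=1, M5=0 → 0; observed 0. Eliminates M4 stuck-at-0.
Only M5 stuck-at-0 is consistent with every test.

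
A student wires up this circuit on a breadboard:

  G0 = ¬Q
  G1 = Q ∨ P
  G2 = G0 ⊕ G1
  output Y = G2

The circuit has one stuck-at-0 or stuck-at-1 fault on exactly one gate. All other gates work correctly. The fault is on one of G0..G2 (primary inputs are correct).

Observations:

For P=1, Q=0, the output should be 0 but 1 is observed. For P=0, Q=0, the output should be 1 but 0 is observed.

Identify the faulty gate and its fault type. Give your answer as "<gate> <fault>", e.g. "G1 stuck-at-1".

Fault-free values for test 1 (P=1, Q=0): G0=1, G1=1, G2=0, giving Y=0. Observed 1.
Test 1: faults giving observed 1 are {G0 stuck-at-0, G1 stuck-at-0, G2 stuck-at-1}.
Test 2 (P=0, Q=0): fault-free G0=1, G1=0, G2=1 → 1; observed 0. Eliminates G1 stuck-at-0, G2 stuck-at-1.
Only G0 stuck-at-0 is consistent with every test.

G0 stuck-at-0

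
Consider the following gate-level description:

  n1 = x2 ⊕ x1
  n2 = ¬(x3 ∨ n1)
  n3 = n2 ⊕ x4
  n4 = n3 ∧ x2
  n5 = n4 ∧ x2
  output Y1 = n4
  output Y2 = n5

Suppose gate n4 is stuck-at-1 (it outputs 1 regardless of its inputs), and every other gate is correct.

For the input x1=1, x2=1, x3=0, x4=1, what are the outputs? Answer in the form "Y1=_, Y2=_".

Propagate with n4 forced: n1=0, n2=1, n3=0, n4=1 [stuck-at-1], n5=1.
So the outputs are Y1=1, Y2=1. (Without the fault they would be Y1=0, Y2=0.)

Y1=1, Y2=1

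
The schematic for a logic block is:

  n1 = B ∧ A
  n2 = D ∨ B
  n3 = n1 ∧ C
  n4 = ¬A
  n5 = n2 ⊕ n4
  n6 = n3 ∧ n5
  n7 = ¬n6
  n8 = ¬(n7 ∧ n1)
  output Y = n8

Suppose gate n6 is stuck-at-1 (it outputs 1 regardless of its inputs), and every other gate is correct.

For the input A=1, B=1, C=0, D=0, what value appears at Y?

1

Propagate with n6 forced: n1=1, n2=1, n3=0, n4=0, n5=1, n6=1 [stuck-at-1], n7=0, n8=1.
So Y = 1. (Without the fault it would be 0.)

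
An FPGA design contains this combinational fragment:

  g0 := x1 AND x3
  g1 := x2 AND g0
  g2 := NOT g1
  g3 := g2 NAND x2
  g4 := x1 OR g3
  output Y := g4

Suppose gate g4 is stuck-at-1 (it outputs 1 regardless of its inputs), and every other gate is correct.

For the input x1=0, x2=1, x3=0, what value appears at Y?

1

Propagate with g4 forced: g0=0, g1=0, g2=1, g3=0, g4=1 [stuck-at-1].
So Y = 1. (Without the fault it would be 0.)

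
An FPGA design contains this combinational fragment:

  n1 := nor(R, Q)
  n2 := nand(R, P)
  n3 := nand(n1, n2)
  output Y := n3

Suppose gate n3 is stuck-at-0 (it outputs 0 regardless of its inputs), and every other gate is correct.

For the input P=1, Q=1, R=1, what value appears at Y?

Propagate with n3 forced: n1=0, n2=0, n3=0 [stuck-at-0].
So Y = 0. (Without the fault it would be 1.)

0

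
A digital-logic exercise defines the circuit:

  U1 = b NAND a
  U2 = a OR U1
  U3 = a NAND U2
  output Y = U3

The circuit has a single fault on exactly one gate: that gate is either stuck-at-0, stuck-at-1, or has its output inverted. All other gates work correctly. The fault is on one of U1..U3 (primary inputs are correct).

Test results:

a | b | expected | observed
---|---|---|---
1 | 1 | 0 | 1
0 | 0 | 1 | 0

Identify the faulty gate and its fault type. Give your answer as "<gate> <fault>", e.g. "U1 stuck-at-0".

Fault-free values for test 1 (a=1, b=1): U1=0, U2=1, U3=0, giving Y=0. Observed 1.
Test 1: faults giving observed 1 are {U2 stuck-at-0, U2 inverted output, U3 stuck-at-1, U3 inverted output}.
Test 2 (a=0, b=0): fault-free U1=1, U2=1, U3=1 → 1; observed 0. Eliminates U2 stuck-at-0, U2 inverted output, U3 stuck-at-1.
Only U3 inverted output is consistent with every test.

U3 inverted output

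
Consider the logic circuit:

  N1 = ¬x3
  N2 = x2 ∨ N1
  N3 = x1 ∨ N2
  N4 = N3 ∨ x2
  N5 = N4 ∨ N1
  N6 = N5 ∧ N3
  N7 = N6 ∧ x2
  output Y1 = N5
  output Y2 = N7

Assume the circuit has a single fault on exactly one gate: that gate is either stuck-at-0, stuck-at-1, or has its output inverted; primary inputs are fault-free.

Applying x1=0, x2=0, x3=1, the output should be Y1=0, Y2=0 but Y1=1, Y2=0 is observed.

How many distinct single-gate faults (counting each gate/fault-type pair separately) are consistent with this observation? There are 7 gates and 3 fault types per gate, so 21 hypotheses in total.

10

Fault-free: N1=0, N2=0, N3=0, N4=0, N5=0, N6=0, N7=0 → Y1=0, Y2=0. Observed Y1=1, Y2=0.
  N1: stuck-at-1, inverted output ✓; others ✗
  N2: stuck-at-1, inverted output ✓; others ✗
  N3: stuck-at-1, inverted output ✓; others ✗
  N4: stuck-at-1, inverted output ✓; others ✗
  N5: stuck-at-1, inverted output ✓; others ✗
  N6: none of the 3 fault types match ✗
  N7: none of the 3 fault types match ✗
Consistent faults: {N1 stuck-at-1, N1 inverted output, N2 stuck-at-1, N2 inverted output, N3 stuck-at-1, N3 inverted output, N4 stuck-at-1, N4 inverted output, N5 stuck-at-1, N5 inverted output} — 10 in all.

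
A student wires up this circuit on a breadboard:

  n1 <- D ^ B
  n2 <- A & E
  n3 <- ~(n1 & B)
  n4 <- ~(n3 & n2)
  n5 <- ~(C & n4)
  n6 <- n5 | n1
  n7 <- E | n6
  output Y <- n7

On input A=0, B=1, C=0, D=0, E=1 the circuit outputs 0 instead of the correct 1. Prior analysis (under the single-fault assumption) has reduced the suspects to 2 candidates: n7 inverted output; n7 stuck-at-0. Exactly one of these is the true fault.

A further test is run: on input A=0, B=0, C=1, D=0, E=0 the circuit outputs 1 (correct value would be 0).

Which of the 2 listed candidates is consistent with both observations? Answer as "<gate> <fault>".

n7 inverted output

Evaluate each candidate on input A=0, B=0, C=1, D=0, E=0:
  n7 inverted output: n1=0, n2=0, n3=1, n4=1, n5=0, n6=0, n7=1 [inverted output] → 1 — matches
  n7 stuck-at-0: n1=0, n2=0, n3=1, n4=1, n5=0, n6=0, n7=0 [stuck-at-0] → 0 — eliminated
Only n7 inverted output reproduces the observed 1.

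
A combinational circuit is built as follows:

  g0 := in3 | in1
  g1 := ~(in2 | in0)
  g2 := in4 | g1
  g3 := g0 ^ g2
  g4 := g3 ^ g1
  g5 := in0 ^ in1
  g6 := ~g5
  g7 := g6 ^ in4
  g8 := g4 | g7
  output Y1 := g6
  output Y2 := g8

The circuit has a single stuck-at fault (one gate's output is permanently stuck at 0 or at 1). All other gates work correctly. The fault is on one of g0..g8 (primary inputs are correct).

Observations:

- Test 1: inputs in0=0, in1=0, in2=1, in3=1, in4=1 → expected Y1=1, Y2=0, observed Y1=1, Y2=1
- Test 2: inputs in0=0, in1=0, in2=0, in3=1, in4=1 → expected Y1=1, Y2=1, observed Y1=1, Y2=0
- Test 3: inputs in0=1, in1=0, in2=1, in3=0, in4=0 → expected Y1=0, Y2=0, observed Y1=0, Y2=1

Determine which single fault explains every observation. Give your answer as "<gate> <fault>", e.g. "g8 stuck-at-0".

g3 stuck-at-1

Fault-free values for test 1 (in0=0, in1=0, in2=1, in3=1, in4=1): g0=1, g1=0, g2=1, g3=0, g4=0, g5=0, g6=1, g7=0, g8=0, giving Y1=1, Y2=0. Observed Y1=1, Y2=1.
Test 1: faults giving observed Y1=1, Y2=1 are {g0 stuck-at-0, g1 stuck-at-1, g2 stuck-at-0, g3 stuck-at-1, g4 stuck-at-1, g7 stuck-at-1, g8 stuck-at-1}.
Test 2 (in0=0, in1=0, in2=0, in3=1, in4=1): fault-free g0=1, g1=1, g2=1, g3=0, g4=1, g5=0, g6=1, g7=0, g8=1 → Y1=1, Y2=1; observed Y1=1, Y2=0. Eliminates g1 stuck-at-1, g4 stuck-at-1, g7 stuck-at-1, g8 stuck-at-1.
Test 3 (in0=1, in1=0, in2=1, in3=0, in4=0): fault-free g0=0, g1=0, g2=0, g3=0, g4=0, g5=1, g6=0, g7=0, g8=0 → Y1=0, Y2=0; observed Y1=0, Y2=1. Eliminates g0 stuck-at-0, g2 stuck-at-0.
Only g3 stuck-at-1 is consistent with every test.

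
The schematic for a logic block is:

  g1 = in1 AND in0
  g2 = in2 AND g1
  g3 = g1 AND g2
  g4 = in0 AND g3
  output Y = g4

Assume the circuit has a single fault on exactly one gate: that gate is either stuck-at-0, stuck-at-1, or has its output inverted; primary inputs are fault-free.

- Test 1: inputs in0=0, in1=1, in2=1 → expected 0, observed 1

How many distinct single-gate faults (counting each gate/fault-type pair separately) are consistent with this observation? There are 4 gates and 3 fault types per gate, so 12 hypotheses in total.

2

Fault-free: g1=0, g2=0, g3=0, g4=0 → 0. Observed 1.
  g1 stuck-at-0: output 0 ✗
  g1 stuck-at-1: output 0 ✗
  g1 inverted output: output 0 ✗
  g2 stuck-at-0: output 0 ✗
  g2 stuck-at-1: output 0 ✗
  g2 inverted output: output 0 ✗
  g3 stuck-at-0: output 0 ✗
  g3 stuck-at-1: output 0 ✗
  g3 inverted output: output 0 ✗
  g4 stuck-at-0: output 0 ✗
  g4 stuck-at-1: output 1 ✓
  g4 inverted output: output 1 ✓
Consistent faults: {g4 stuck-at-1, g4 inverted output} — 2 in all.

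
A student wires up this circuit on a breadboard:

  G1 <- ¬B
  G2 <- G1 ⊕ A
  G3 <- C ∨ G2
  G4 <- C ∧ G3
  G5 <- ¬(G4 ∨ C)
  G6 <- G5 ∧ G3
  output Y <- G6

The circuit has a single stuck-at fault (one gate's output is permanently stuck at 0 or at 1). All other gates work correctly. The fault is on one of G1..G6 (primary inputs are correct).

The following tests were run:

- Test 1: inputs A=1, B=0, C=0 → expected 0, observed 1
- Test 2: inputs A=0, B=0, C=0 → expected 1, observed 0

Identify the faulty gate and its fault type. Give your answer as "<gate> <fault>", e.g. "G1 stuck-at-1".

Fault-free values for test 1 (A=1, B=0, C=0): G1=1, G2=0, G3=0, G4=0, G5=1, G6=0, giving Y=0. Observed 1.
Test 1: faults giving observed 1 are {G1 stuck-at-0, G2 stuck-at-1, G3 stuck-at-1, G6 stuck-at-1}.
Test 2 (A=0, B=0, C=0): fault-free G1=1, G2=1, G3=1, G4=0, G5=1, G6=1 → 1; observed 0. Eliminates G2 stuck-at-1, G3 stuck-at-1, G6 stuck-at-1.
Only G1 stuck-at-0 is consistent with every test.

G1 stuck-at-0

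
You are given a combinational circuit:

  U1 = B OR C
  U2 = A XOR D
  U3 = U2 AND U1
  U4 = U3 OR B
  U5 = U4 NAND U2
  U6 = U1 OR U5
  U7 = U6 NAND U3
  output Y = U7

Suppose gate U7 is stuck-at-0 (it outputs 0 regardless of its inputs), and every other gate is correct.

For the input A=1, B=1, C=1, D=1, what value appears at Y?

0

Propagate with U7 forced: U1=1, U2=0, U3=0, U4=1, U5=1, U6=1, U7=0 [stuck-at-0].
So Y = 0. (Without the fault it would be 1.)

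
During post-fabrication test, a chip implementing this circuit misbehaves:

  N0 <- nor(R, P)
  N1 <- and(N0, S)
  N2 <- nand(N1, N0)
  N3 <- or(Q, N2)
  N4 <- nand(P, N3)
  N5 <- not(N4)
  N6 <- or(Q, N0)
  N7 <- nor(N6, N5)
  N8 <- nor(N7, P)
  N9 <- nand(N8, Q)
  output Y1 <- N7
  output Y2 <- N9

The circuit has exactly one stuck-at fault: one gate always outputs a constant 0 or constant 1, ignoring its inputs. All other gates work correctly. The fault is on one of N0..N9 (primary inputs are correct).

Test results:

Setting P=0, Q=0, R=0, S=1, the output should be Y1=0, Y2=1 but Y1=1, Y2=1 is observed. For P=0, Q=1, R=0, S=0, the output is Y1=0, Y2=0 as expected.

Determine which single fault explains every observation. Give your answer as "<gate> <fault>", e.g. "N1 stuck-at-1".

N0 stuck-at-0

Fault-free values for test 1 (P=0, Q=0, R=0, S=1): N0=1, N1=1, N2=0, N3=0, N4=1, N5=0, N6=1, N7=0, N8=1, N9=1, giving Y1=0, Y2=1. Observed Y1=1, Y2=1.
Test 1: faults giving observed Y1=1, Y2=1 are {N0 stuck-at-0, N6 stuck-at-0, N7 stuck-at-1}.
Test 2 (P=0, Q=1, R=0, S=0): fault-free N0=1, N1=0, N2=1, N3=1, N4=1, N5=0, N6=1, N7=0, N8=1, N9=0 → Y1=0, Y2=0; observed Y1=0, Y2=0. Eliminates N6 stuck-at-0, N7 stuck-at-1.
Only N0 stuck-at-0 is consistent with every test.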